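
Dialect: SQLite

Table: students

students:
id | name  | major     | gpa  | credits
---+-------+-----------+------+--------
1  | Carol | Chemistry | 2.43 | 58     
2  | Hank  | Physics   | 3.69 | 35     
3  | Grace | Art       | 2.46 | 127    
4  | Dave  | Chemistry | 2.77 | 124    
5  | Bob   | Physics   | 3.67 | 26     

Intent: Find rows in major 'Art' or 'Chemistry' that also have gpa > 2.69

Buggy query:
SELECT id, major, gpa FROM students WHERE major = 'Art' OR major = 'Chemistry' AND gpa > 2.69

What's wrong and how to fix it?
Bug: AND binds tighter than OR, so this parses as major = 'Art' OR (major = 'Chemistry' AND gpa > 2.69)

Fix: Add parentheses around the OR so the AND applies to both alternatives

Corrected query:
SELECT id, major, gpa FROM students WHERE (major = 'Art' OR major = 'Chemistry') AND gpa > 2.69

Result:
id | major     | gpa 
---+-----------+-----
4  | Chemistry | 2.77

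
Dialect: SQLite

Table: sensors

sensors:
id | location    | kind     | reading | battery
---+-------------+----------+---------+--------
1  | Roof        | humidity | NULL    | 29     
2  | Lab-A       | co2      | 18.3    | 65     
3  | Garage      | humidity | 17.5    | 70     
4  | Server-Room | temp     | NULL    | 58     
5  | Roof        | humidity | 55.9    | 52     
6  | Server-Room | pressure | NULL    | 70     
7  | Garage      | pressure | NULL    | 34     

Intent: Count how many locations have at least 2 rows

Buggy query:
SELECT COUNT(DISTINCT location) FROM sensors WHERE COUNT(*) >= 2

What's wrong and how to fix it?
Bug: WHERE filters individual rows, not groups, so a group-level COUNT is invalid there

Fix: Group first with HAVING COUNT(*) >= 2, then COUNT the resulting groups

Corrected query:
SELECT COUNT(*) FROM (SELECT location FROM sensors GROUP BY location HAVING COUNT(*) >= 2)

Result:
COUNT(*)
--------
3       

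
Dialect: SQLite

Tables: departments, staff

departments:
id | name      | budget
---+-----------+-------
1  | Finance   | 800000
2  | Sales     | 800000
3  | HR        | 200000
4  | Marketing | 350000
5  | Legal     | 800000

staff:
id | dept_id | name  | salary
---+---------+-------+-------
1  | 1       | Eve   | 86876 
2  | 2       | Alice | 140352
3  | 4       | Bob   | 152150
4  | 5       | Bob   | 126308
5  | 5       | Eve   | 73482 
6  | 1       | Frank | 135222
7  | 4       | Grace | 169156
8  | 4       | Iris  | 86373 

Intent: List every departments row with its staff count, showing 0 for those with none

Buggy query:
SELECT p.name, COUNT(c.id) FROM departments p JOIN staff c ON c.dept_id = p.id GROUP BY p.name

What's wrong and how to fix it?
Bug: INNER JOIN drops departments rows that have no matching staff rows

Fix: Use LEFT JOIN so parents without children still appear (COUNT(c.id) gives 0)

Corrected query:
SELECT p.name, COUNT(c.id) FROM departments p LEFT JOIN staff c ON c.dept_id = p.id GROUP BY p.name

Result:
name      | COUNT(c.id)
----------+------------
Finance   | 2          
HR        | 0          
Legal     | 2          
Marketing | 3          
Sales     | 1          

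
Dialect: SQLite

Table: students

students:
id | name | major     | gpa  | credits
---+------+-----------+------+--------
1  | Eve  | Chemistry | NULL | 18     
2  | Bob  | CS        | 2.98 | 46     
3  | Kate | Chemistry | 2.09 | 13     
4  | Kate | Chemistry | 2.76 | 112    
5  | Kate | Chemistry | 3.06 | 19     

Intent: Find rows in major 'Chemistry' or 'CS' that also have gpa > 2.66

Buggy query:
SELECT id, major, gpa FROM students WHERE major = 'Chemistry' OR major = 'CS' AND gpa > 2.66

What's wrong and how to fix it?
Bug: AND binds tighter than OR, so this parses as major = 'Chemistry' OR (major = 'CS' AND gpa > 2.66)

Fix: Group the OR with parentheses (or use IN), then AND the threshold

Corrected query:
SELECT id, major, gpa FROM students WHERE (major = 'Chemistry' OR major = 'CS') AND gpa > 2.66

Result:
id | major     | gpa 
---+-----------+-----
2  | CS        | 2.98
4  | Chemistry | 2.76
5  | Chemistry | 3.06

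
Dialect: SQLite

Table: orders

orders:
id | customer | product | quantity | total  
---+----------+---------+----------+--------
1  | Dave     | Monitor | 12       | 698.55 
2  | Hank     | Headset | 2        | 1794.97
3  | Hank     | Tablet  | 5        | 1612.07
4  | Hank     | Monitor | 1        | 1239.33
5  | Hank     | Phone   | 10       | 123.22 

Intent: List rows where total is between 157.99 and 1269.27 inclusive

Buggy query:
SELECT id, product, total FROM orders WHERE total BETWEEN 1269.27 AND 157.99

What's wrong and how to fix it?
Bug: BETWEEN expects the lower bound first; with 1269.27 AND 157.99 the range is empty

Fix: Write BETWEEN 157.99 AND 1269.27

Corrected query:
SELECT id, product, total FROM orders WHERE total BETWEEN 157.99 AND 1269.27

Result:
id | product | total  
---+---------+--------
1  | Monitor | 698.55 
4  | Monitor | 1239.33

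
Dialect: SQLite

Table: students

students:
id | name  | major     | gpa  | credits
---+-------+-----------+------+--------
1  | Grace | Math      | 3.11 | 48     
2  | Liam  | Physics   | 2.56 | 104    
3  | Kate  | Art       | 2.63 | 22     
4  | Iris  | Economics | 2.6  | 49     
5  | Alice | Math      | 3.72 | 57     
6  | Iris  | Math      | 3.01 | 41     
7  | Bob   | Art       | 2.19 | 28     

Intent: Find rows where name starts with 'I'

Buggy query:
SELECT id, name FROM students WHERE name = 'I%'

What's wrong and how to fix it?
Bug: '=' compares the literal string including the % character; pattern matching needs LIKE

Fix: Use LIKE for wildcard pattern matching

Corrected query:
SELECT id, name FROM students WHERE name LIKE 'I%'

Result:
id | name
---+-----
4  | Iris
6  | Iris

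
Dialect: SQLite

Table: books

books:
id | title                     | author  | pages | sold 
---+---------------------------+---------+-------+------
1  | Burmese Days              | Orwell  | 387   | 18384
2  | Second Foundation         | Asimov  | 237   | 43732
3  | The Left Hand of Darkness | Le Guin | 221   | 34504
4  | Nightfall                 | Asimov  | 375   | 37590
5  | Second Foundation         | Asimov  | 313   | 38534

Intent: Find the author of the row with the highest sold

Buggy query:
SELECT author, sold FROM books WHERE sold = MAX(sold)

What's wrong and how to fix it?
Bug: WHERE is evaluated per row; an aggregate over the whole table isn't defined there

Fix: Use a subquery: WHERE sold = (SELECT MAX(sold) FROM books)

Corrected query:
SELECT author, sold FROM books WHERE sold = (SELECT MAX(sold) FROM books)

Result:
author | sold 
-------+------
Asimov | 43732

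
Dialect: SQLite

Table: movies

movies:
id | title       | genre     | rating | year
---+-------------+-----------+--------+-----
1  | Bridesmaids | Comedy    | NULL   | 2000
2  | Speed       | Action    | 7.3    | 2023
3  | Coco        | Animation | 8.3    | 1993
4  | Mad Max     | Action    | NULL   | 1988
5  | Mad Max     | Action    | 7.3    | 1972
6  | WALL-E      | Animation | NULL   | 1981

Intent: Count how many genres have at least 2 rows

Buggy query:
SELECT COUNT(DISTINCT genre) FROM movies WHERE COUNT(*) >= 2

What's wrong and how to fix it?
Bug: COUNT(*) cannot appear in WHERE; the per-group count doesn't exist yet

Fix: Group first with HAVING COUNT(*) >= 2, then COUNT the resulting groups

Corrected query:
SELECT COUNT(*) FROM (SELECT genre FROM movies GROUP BY genre HAVING COUNT(*) >= 2)

Result:
COUNT(*)
--------
2       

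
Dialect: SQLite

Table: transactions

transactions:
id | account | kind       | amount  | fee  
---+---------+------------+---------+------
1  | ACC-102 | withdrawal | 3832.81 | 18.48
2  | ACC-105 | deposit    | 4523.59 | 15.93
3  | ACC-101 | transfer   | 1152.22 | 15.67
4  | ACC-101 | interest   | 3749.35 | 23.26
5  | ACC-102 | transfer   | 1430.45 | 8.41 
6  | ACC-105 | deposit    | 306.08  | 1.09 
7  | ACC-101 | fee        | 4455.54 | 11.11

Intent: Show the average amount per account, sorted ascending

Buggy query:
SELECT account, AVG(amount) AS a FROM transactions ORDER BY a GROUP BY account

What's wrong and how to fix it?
Bug: ORDER BY appears before GROUP BY; SQL clause order requires GROUP BY first

Fix: Reorder: SELECT … FROM … GROUP BY … ORDER BY …

Corrected query:
SELECT account, AVG(amount) AS a FROM transactions GROUP BY account ORDER BY a

Result:
account | a          
--------+------------
ACC-105 | 2414.835   
ACC-102 | 2631.63    
ACC-101 | 3119.036667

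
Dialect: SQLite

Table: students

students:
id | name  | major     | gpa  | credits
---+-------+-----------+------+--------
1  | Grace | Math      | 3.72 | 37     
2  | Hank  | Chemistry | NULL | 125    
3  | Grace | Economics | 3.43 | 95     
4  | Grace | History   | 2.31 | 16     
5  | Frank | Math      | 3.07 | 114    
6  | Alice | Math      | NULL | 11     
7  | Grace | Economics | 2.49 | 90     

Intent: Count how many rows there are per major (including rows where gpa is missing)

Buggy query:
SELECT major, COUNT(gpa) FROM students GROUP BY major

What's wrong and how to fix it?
Bug: COUNT(gpa) skips NULLs, so groups with missing gpa are undercounted

Fix: Replace COUNT(gpa) with COUNT(*)

Corrected query:
SELECT major, COUNT(*) FROM students GROUP BY major

Result:
major     | COUNT(*)
----------+---------
Chemistry | 1       
Economics | 2       
History   | 1       
Math      | 3       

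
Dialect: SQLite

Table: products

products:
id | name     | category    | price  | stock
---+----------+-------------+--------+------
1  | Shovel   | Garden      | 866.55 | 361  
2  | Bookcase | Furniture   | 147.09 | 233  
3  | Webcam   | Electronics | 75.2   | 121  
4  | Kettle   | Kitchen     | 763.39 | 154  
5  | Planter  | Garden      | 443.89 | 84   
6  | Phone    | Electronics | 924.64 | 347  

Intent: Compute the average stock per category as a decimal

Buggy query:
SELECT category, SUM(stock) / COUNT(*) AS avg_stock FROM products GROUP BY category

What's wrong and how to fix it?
Bug: SUM(stock) and COUNT(*) are both integers; the division truncates the fractional part

Fix: Cast one side to REAL so the division keeps the fractional part

Corrected query:
SELECT category, SUM(stock) * 1.0 / COUNT(*) AS avg_stock FROM products GROUP BY category

Result:
category    | avg_stock
------------+----------
Electronics | 234      
Furniture   | 233      
Garden      | 222.5    
Kitchen     | 154      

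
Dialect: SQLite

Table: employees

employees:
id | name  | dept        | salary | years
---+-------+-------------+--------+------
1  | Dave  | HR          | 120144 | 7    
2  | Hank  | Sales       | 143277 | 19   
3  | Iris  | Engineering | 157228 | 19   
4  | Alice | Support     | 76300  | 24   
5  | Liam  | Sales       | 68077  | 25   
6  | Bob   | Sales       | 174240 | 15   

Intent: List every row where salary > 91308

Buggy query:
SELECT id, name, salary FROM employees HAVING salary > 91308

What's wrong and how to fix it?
Bug: This is a non-aggregate query (no GROUP BY, no aggregates), so in SQLite the HAVING clause is invalid here; a row-level condition belongs in WHERE

Fix: Replace HAVING with WHERE since the condition applies to individual rows

Corrected query:
SELECT id, name, salary FROM employees WHERE salary > 91308

Result:
id | name | salary
---+------+-------
1  | Dave | 120144
2  | Hank | 143277
3  | Iris | 157228
6  | Bob  | 174240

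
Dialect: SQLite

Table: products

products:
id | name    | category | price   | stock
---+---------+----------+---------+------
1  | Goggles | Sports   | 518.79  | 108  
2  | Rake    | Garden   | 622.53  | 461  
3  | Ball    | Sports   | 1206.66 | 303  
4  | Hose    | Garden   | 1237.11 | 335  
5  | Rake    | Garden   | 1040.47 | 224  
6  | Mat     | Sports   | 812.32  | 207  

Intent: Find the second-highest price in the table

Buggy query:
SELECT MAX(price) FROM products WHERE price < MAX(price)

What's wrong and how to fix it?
Bug: The inner MAX is an aggregate inside WHERE, which is not allowed

Fix: Compute the overall MAX in a subquery, then take MAX of rows below it

Corrected query:
SELECT MAX(price) FROM products WHERE price < (SELECT MAX(price) FROM products)

Result:
MAX(price)
----------
1206.66   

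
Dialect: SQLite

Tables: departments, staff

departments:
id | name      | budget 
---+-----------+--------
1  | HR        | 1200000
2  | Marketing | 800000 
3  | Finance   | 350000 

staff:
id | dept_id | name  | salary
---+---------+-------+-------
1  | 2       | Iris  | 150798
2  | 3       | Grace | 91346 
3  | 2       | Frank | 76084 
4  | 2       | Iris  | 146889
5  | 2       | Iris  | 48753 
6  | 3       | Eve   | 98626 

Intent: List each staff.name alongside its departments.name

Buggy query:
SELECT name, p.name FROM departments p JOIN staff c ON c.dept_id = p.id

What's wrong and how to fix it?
Bug: 'name' exists in both joined tables, so the database can't tell which one is meant

Fix: Prefix ambiguous columns with the table alias

Corrected query:
SELECT c.name, p.name FROM departments p JOIN staff c ON c.dept_id = p.id

Result:
name  | name     
------+----------
Iris  | Marketing
Grace | Finance  
Frank | Marketing
Iris  | Marketing
Iris  | Marketing
Eve   | Finance  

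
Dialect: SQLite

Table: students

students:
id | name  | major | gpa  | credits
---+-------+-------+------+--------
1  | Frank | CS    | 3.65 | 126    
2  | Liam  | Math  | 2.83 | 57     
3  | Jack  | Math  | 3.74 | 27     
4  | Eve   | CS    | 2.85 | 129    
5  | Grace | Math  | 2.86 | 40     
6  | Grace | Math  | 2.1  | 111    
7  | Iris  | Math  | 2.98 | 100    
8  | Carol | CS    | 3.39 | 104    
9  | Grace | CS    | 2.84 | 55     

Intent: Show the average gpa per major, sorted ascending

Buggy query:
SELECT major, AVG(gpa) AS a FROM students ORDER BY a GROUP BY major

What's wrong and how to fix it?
Bug: ORDER BY appears before GROUP BY; SQL clause order requires GROUP BY first

Fix: Move ORDER BY to the end, after GROUP BY

Corrected query:
SELECT major, AVG(gpa) AS a FROM students GROUP BY major ORDER BY a

Result:
major | a     
------+-------
Math  | 2.902 
CS    | 3.1825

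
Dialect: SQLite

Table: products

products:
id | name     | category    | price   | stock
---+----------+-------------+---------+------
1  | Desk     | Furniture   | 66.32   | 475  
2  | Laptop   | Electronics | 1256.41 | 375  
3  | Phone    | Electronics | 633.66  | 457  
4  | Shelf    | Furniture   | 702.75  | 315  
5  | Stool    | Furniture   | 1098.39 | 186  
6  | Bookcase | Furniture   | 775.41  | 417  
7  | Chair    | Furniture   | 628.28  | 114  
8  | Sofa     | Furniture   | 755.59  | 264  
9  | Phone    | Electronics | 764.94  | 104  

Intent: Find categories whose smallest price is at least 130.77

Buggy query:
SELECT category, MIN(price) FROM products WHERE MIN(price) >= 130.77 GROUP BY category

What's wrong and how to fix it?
Bug: Aggregates like MIN are computed per group after WHERE runs

Fix: Replace WHERE with HAVING after the GROUP BY

Corrected query:
SELECT category, MIN(price) FROM products GROUP BY category HAVING MIN(price) >= 130.77

Result:
category    | MIN(price)
------------+-----------
Electronics | 633.66    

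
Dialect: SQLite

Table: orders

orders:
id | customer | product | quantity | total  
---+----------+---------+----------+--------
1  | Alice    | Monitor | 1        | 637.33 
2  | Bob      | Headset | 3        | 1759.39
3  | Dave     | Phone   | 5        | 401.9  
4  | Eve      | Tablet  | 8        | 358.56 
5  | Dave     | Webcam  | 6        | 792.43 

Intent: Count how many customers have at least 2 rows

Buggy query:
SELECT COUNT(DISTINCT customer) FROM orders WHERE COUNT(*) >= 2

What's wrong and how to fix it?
Bug: COUNT(*) cannot appear in WHERE; the per-group count doesn't exist yet

Fix: Use a subquery that GROUPs and filters with HAVING, then count its rows

Corrected query:
SELECT COUNT(*) FROM (SELECT customer FROM orders GROUP BY customer HAVING COUNT(*) >= 2)

Result:
COUNT(*)
--------
1       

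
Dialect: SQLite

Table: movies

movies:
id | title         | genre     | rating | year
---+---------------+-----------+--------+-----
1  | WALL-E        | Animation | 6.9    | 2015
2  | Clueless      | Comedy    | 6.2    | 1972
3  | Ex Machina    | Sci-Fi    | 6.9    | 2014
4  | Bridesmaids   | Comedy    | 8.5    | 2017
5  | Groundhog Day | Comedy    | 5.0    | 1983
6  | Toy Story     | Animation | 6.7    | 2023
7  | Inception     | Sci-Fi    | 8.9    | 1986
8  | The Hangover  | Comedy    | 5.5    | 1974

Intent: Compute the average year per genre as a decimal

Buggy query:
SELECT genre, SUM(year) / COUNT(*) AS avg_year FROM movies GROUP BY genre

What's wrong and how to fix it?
Bug: SUM(year) and COUNT(*) are both integers; the division truncates the fractional part

Fix: Cast one side to REAL so the division keeps the fractional part

Corrected query:
SELECT genre, SUM(year) * 1.0 / COUNT(*) AS avg_year FROM movies GROUP BY genre

Result:
genre     | avg_year
----------+---------
Animation | 2019    
Comedy    | 1986.5  
Sci-Fi    | 2000    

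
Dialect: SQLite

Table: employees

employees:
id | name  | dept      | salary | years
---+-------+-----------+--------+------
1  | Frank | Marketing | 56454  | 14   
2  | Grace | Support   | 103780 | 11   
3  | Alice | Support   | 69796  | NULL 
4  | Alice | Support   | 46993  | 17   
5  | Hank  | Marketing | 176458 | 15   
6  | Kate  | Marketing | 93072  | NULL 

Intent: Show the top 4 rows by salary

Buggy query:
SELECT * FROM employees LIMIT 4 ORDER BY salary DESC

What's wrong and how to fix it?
Bug: LIMIT must come after ORDER BY

Fix: Sort with ORDER BY, then apply LIMIT

Corrected query:
SELECT * FROM employees ORDER BY salary DESC LIMIT 4

Result:
id | name  | dept      | salary | years
---+-------+-----------+--------+------
5  | Hank  | Marketing | 176458 | 15   
2  | Grace | Support   | 103780 | 11   
6  | Kate  | Marketing | 93072  | NULL 
3  | Alice | Support   | 69796  | NULL 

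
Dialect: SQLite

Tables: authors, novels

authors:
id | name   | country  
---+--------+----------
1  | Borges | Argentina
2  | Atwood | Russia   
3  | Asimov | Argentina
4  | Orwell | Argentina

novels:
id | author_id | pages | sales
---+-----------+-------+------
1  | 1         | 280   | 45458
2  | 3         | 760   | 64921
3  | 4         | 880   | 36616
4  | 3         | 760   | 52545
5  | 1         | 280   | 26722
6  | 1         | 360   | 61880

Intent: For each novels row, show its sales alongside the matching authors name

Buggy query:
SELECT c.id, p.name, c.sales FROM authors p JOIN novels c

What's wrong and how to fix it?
Bug: JOIN with no ON clause produces a cartesian product; every novels row pairs with every authors row

Fix: Add ON c.author_id = p.id to the JOIN

Corrected query:
SELECT c.id, p.name, c.sales FROM authors p JOIN novels c ON c.author_id = p.id

Result:
id | name   | sales
---+--------+------
1  | Borges | 45458
2  | Asimov | 64921
3  | Orwell | 36616
4  | Asimov | 52545
5  | Borges | 26722
6  | Borges | 61880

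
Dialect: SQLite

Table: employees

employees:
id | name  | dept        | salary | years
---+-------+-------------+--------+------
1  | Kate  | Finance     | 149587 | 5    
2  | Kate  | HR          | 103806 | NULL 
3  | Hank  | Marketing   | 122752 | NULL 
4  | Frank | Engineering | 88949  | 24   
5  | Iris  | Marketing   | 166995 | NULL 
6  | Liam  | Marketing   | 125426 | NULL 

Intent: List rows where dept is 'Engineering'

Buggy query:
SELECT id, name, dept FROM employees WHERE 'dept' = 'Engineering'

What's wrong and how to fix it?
Bug: Single quotes denote string literals in SQL; the column name is being compared as a constant string

Fix: Reference the column as dept without single quotes

Corrected query:
SELECT id, name, dept FROM employees WHERE dept = 'Engineering'

Result:
id | name  | dept       
---+-------+------------
4  | Frank | Engineering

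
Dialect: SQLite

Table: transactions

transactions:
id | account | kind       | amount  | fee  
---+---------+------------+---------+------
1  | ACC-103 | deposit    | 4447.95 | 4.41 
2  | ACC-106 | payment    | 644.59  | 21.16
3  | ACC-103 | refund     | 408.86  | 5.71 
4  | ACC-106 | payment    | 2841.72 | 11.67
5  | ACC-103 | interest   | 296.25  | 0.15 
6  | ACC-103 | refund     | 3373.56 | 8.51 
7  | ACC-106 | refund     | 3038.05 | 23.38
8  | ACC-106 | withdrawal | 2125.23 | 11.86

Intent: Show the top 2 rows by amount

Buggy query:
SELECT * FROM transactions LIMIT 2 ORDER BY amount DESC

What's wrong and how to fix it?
Bug: LIMIT must come after ORDER BY

Fix: Swap the clauses: ORDER BY first, then LIMIT

Corrected query:
SELECT * FROM transactions ORDER BY amount DESC LIMIT 2

Result:
id | account | kind    | amount  | fee 
---+---------+---------+---------+-----
1  | ACC-103 | deposit | 4447.95 | 4.41
6  | ACC-103 | refund  | 3373.56 | 8.51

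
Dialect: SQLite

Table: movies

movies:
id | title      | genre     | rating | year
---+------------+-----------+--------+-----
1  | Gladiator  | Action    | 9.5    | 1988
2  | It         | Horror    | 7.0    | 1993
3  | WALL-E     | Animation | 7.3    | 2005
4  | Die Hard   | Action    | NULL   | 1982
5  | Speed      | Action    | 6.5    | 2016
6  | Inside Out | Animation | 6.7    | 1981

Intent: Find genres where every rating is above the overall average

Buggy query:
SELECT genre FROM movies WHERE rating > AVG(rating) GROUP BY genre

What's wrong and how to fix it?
Bug: AVG() is an aggregate; it can't sit directly in WHERE

Fix: Use a subquery for AVG and a HAVING MIN(...) filter so the condition holds for every row in the group

Corrected query:
SELECT genre FROM movies GROUP BY genre HAVING MIN(rating) > (SELECT AVG(rating) FROM movies)

Result:
(no rows)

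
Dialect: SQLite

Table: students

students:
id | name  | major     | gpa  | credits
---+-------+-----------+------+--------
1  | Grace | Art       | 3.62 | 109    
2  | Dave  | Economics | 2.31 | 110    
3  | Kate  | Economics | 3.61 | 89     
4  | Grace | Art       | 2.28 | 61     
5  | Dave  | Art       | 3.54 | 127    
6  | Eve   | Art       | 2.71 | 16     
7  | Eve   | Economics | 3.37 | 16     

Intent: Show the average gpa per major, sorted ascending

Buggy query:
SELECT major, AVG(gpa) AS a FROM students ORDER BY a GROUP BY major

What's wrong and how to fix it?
Bug: ORDER BY appears before GROUP BY; SQL clause order requires GROUP BY first

Fix: Reorder: SELECT … FROM … GROUP BY … ORDER BY …

Corrected query:
SELECT major, AVG(gpa) AS a FROM students GROUP BY major ORDER BY a

Result:
major     | a       
----------+---------
Art       | 3.0375  
Economics | 3.096667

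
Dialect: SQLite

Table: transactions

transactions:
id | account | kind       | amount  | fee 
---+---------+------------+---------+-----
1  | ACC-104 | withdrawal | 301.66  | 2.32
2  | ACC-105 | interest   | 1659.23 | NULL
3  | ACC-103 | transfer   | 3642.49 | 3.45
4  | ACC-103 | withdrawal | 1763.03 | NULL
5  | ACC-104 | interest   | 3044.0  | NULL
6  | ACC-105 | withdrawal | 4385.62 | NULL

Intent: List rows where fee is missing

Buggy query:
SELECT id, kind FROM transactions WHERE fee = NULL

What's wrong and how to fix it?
Bug: '= NULL' is always unknown in SQL three-valued logic, so no rows match

Fix: Replace '= NULL' with 'IS NULL'

Corrected query:
SELECT id, kind FROM transactions WHERE fee IS NULL

Result:
id | kind      
---+-----------
2  | interest  
4  | withdrawal
5  | interest  
6  | withdrawal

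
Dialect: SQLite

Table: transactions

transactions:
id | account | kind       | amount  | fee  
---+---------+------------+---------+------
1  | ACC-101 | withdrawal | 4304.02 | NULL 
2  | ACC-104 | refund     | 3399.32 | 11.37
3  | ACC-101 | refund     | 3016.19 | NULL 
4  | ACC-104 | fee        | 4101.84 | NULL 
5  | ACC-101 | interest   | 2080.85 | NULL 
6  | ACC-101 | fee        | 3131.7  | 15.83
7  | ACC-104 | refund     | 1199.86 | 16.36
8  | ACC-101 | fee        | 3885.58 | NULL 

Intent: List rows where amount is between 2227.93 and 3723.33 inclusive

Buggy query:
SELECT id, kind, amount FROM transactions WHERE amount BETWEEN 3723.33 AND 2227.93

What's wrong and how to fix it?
Bug: BETWEEN expects the lower bound first; with 3723.33 AND 2227.93 the range is empty

Fix: Swap the bounds so the smaller value comes first

Corrected query:
SELECT id, kind, amount FROM transactions WHERE amount BETWEEN 2227.93 AND 3723.33

Result:
id | kind   | amount 
---+--------+--------
2  | refund | 3399.32
3  | refund | 3016.19
6  | fee    | 3131.7 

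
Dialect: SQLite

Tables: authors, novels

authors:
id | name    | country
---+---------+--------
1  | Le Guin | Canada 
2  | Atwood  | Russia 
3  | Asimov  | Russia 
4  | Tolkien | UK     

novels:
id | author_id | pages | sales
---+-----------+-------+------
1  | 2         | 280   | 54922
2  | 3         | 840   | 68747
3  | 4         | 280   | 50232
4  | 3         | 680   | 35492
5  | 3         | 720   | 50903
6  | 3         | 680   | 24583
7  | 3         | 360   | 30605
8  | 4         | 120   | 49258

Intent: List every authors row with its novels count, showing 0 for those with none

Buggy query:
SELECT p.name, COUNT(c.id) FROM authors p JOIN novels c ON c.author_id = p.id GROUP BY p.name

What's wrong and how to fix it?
Bug: An inner join excludes parents with zero children

Fix: Switch to LEFT JOIN to retain unmatched parent rows

Corrected query:
SELECT p.name, COUNT(c.id) FROM authors p LEFT JOIN novels c ON c.author_id = p.id GROUP BY p.name

Result:
name    | COUNT(c.id)
--------+------------
Asimov  | 5          
Atwood  | 1          
Le Guin | 0          
Tolkien | 2          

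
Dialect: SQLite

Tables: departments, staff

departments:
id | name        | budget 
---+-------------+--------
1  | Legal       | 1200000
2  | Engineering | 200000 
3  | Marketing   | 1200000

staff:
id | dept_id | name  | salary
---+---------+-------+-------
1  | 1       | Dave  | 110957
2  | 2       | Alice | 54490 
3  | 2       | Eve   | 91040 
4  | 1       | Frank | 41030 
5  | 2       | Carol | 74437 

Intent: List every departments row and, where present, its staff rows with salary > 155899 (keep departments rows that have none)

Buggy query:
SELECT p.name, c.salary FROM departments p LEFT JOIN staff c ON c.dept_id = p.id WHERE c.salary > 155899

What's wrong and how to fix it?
Bug: Filtering c.salary in WHERE discards the NULL rows produced by LEFT JOIN, turning it into an inner join

Fix: Put 'c.salary > 155899' in the JOIN's ON clause instead of WHERE

Corrected query:
SELECT p.name, c.salary FROM departments p LEFT JOIN staff c ON c.dept_id = p.id AND c.salary > 155899

Result:
name        | salary
------------+-------
Legal       | NULL  
Engineering | NULL  
Marketing   | NULL  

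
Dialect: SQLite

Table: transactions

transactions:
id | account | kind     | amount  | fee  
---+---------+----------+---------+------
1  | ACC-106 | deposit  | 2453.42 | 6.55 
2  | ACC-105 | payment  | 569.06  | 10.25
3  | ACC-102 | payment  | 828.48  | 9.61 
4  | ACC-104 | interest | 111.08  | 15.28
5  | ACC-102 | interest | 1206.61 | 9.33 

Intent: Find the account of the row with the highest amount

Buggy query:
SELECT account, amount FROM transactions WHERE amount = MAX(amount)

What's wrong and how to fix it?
Bug: MAX(amount) is an aggregate and cannot be used directly in WHERE

Fix: Wrap MAX in a scalar subquery so WHERE compares against a single value

Corrected query:
SELECT account, amount FROM transactions WHERE amount = (SELECT MAX(amount) FROM transactions)

Result:
account | amount 
--------+--------
ACC-106 | 2453.42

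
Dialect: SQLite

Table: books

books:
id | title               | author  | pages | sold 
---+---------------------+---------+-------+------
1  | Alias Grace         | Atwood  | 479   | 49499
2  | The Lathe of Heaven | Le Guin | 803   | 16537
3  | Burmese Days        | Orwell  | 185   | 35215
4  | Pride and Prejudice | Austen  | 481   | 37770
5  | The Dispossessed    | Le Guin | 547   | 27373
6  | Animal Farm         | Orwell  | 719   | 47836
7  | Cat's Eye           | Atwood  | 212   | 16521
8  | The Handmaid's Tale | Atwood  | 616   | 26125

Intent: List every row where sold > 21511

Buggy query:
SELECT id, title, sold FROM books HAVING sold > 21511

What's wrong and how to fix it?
Bug: This is a non-aggregate query (no GROUP BY, no aggregates), so in SQLite the HAVING clause is invalid here; a row-level condition belongs in WHERE

Fix: Replace HAVING with WHERE since the condition applies to individual rows

Corrected query:
SELECT id, title, sold FROM books WHERE sold > 21511

Result:
id | title               | sold 
---+---------------------+------
1  | Alias Grace         | 49499
3  | Burmese Days        | 35215
4  | Pride and Prejudice | 37770
5  | The Dispossessed    | 27373
6  | Animal Farm         | 47836
8  | The Handmaid's Tale | 26125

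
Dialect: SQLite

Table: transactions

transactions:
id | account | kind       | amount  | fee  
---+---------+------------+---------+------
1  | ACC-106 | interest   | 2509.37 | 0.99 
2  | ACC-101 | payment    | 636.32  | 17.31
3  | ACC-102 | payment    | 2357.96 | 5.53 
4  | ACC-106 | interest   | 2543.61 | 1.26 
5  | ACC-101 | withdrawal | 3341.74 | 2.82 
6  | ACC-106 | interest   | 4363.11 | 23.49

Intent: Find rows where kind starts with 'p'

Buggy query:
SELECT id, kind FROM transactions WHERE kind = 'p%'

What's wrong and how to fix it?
Bug: Wildcards only work with LIKE; '=' treats '%' as a literal character

Fix: Replace '=' with LIKE so 'p%' is treated as a pattern

Corrected query:
SELECT id, kind FROM transactions WHERE kind LIKE 'p%'

Result:
id | kind   
---+--------
2  | payment
3  | payment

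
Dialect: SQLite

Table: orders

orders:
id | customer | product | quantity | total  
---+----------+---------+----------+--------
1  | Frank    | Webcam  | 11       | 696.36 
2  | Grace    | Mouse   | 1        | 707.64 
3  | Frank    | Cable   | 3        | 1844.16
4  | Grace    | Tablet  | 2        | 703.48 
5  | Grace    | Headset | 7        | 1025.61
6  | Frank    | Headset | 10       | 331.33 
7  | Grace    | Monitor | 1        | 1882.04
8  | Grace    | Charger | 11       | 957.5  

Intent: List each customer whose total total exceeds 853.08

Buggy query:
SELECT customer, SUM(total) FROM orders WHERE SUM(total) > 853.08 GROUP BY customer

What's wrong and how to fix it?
Bug: SUM(total) is an aggregate, but WHERE filters rows before aggregation

Fix: Move the aggregate condition to a HAVING clause

Corrected query:
SELECT customer, SUM(total) FROM orders GROUP BY customer HAVING SUM(total) > 853.08

Result:
customer | SUM(total)
---------+-----------
Frank    | 2871.85   
Grace    | 5276.27   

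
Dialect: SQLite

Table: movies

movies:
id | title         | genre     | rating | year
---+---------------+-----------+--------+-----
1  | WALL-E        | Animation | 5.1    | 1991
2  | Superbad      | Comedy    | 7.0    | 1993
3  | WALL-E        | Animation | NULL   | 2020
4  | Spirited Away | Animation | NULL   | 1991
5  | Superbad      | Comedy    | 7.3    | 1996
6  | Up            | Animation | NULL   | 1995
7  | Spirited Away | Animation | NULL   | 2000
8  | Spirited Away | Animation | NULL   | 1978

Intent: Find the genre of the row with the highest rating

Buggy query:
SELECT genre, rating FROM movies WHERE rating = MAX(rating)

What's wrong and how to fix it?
Bug: WHERE is evaluated per row; an aggregate over the whole table isn't defined there

Fix: Use a subquery: WHERE rating = (SELECT MAX(rating) FROM movies)

Corrected query:
SELECT genre, rating FROM movies WHERE rating = (SELECT MAX(rating) FROM movies)

Result:
genre  | rating
-------+-------
Comedy | 7.3   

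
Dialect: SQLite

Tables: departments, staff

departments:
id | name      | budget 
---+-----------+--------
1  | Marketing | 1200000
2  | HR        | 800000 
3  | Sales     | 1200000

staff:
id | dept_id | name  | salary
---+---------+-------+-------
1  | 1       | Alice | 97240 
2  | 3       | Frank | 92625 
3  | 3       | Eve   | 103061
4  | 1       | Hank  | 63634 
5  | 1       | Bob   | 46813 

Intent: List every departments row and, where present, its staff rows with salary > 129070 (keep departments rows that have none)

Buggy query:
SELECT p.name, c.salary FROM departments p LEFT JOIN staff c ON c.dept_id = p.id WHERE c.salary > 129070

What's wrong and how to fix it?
Bug: A WHERE condition on the right-hand table after LEFT JOIN drops unmatched parents

Fix: Move the right-table condition into the ON clause so unmatched parents are kept

Corrected query:
SELECT p.name, c.salary FROM departments p LEFT JOIN staff c ON c.dept_id = p.id AND c.salary > 129070

Result:
name      | salary
----------+-------
Marketing | NULL  
HR        | NULL  
Sales     | NULL  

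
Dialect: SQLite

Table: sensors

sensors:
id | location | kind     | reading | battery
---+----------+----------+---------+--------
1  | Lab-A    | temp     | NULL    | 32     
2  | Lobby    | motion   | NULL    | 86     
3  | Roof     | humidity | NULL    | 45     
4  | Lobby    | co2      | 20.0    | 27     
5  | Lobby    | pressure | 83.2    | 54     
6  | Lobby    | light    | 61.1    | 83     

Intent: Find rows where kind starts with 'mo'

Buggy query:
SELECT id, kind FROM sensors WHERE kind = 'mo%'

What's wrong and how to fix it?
Bug: Wildcards only work with LIKE; '=' treats '%' as a literal character

Fix: Use LIKE for wildcard pattern matching

Corrected query:
SELECT id, kind FROM sensors WHERE kind LIKE 'mo%'

Result:
id | kind  
---+-------
2  | motion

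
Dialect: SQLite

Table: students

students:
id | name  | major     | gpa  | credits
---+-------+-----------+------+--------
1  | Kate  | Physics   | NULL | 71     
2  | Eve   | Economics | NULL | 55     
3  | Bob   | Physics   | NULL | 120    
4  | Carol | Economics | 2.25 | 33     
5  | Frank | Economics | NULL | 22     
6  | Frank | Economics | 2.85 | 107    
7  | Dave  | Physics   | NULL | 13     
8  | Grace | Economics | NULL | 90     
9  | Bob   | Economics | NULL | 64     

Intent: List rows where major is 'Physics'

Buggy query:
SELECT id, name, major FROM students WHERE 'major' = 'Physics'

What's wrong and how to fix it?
Bug: Single quotes denote string literals in SQL; the column name is being compared as a constant string

Fix: Reference the column as major without single quotes

Corrected query:
SELECT id, name, major FROM students WHERE major = 'Physics'

Result:
id | name | major  
---+------+--------
1  | Kate | Physics
3  | Bob  | Physics
7  | Dave | Physics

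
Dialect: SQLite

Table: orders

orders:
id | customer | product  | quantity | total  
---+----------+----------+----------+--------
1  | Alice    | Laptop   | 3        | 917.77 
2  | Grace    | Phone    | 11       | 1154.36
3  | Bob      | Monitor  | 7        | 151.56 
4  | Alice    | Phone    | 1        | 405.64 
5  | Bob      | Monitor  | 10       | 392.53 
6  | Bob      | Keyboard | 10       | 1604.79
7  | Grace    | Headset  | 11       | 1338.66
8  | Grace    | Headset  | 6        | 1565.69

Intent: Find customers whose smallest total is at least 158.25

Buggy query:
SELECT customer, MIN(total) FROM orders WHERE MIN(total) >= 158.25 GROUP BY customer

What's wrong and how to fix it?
Bug: MIN() in WHERE is a misuse of aggregate

Fix: Use HAVING for the per-group MIN condition

Corrected query:
SELECT customer, MIN(total) FROM orders GROUP BY customer HAVING MIN(total) >= 158.25

Result:
customer | MIN(total)
---------+-----------
Alice    | 405.64    
Grace    | 1154.36   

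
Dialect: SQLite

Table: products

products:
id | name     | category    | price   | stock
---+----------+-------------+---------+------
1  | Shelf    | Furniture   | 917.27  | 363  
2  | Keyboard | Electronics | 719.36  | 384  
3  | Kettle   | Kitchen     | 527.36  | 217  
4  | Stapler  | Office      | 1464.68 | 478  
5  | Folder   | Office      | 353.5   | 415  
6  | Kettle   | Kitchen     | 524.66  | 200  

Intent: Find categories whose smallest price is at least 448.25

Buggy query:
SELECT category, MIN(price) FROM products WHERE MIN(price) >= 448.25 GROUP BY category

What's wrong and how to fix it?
Bug: MIN() in WHERE is a misuse of aggregate

Fix: Use HAVING for the per-group MIN condition

Corrected query:
SELECT category, MIN(price) FROM products GROUP BY category HAVING MIN(price) >= 448.25

Result:
category    | MIN(price)
------------+-----------
Electronics | 719.36    
Furniture   | 917.27    
Kitchen     | 524.66    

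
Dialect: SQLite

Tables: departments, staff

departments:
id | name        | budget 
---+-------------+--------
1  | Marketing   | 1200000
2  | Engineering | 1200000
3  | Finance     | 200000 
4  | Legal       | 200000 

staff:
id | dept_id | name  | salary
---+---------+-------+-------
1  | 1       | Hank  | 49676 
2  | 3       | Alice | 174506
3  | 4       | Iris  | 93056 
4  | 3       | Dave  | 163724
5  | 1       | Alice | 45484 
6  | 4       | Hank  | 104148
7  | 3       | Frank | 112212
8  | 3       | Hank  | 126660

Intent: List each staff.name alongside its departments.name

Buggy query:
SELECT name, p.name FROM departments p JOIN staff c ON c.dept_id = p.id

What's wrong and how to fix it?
Bug: 'name' exists in both joined tables, so the database can't tell which one is meant

Fix: Prefix ambiguous columns with the table alias

Corrected query:
SELECT c.name, p.name FROM departments p JOIN staff c ON c.dept_id = p.id

Result:
name  | name     
------+----------
Hank  | Marketing
Alice | Finance  
Iris  | Legal    
Dave  | Finance  
Alice | Marketing
Hank  | Legal    
Frank | Finance  
Hank  | Finance  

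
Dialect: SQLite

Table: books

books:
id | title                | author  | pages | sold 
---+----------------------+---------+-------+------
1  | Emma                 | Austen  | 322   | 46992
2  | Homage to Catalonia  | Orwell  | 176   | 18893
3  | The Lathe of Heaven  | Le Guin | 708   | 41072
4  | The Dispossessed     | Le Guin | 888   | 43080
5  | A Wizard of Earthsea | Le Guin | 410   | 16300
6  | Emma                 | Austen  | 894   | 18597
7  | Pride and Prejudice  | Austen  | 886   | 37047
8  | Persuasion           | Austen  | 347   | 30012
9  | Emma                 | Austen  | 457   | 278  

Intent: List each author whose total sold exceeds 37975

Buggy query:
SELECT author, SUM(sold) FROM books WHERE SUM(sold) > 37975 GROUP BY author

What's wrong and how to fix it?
Bug: WHERE runs before GROUP BY, so aggregates aren't available there

Fix: Move the aggregate condition to a HAVING clause

Corrected query:
SELECT author, SUM(sold) FROM books GROUP BY author HAVING SUM(sold) > 37975

Result:
author  | SUM(sold)
--------+----------
Austen  | 132926   
Le Guin | 100452   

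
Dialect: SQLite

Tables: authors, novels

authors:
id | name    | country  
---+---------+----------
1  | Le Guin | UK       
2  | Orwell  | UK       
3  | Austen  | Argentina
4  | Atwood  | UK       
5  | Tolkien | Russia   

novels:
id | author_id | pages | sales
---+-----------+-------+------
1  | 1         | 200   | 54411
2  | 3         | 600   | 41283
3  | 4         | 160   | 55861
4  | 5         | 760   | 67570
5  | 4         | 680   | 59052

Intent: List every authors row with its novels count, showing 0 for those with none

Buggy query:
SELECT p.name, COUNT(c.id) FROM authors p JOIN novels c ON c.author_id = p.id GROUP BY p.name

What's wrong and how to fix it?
Bug: INNER JOIN drops authors rows that have no matching novels rows

Fix: Use LEFT JOIN so parents without children still appear (COUNT(c.id) gives 0)

Corrected query:
SELECT p.name, COUNT(c.id) FROM authors p LEFT JOIN novels c ON c.author_id = p.id GROUP BY p.name

Result:
name    | COUNT(c.id)
--------+------------
Atwood  | 2          
Austen  | 1          
Le Guin | 1          
Orwell  | 0          
Tolkien | 1          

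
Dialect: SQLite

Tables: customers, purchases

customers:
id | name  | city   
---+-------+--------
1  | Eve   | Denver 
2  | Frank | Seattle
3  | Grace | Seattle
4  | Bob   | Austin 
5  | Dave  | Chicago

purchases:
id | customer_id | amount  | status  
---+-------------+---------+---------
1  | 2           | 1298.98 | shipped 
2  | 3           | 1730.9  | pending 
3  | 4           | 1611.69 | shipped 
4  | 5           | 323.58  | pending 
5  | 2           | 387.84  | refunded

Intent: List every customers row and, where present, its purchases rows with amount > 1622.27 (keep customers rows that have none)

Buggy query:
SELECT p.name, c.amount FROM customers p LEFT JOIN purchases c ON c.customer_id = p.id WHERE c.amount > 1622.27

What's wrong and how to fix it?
Bug: A WHERE condition on the right-hand table after LEFT JOIN drops unmatched parents

Fix: Put 'c.amount > 1622.27' in the JOIN's ON clause instead of WHERE

Corrected query:
SELECT p.name, c.amount FROM customers p LEFT JOIN purchases c ON c.customer_id = p.id AND c.amount > 1622.27

Result:
name  | amount
------+-------
Eve   | NULL  
Frank | NULL  
Grace | 1730.9
Bob   | NULL  
Dave  | NULL  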